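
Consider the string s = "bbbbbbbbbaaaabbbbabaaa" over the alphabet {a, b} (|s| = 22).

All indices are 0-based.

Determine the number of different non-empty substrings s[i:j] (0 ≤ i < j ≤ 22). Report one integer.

rank→(start, suffix):
  0 → (21, 'a')
  1 → (20, 'aa')
  2 → (19, 'aaa')
  3 → (9, 'aaaabbbbabaaa')
  4 → (10, 'aaabbbbabaaa')
  5 → (11, 'aabbbbabaaa')
  6 → (17, 'abaaa')
  7 → (12, 'abbbbabaaa')
  8 → (18, 'baaa')
  9 → (8, 'baaaabbbbabaaa')
  10 → (16, 'babaaa')
  11 → (7, 'bbaaaabbbbabaaa')
  12 → (15, 'bbabaaa')
  13 → (6, 'bbbaaaabbbbabaaa')
  14 → (14, 'bbbabaaa')
  15 → (5, 'bbbbaaaabbbbabaaa')
  16 → (13, 'bbbbabaaa')
  17 → (4, 'bbbbbaaaabbbbabaaa')
  18 → (3, 'bbbbbbaaaabbbbabaaa')
  19 → (2, 'bbbbbbbaaaabbbbabaaa')
  20 → (1, 'bbbbbbbbaaaabbbbabaaa')
  21 → (0, 'bbbbbbbbbaaaabbbbabaaa')

SA = [21, 20, 19, 9, 10, 11, 17, 12, 18, 8, 16, 7, 15, 6, 14, 5, 13, 4, 3, 2, 1, 0]
i: (SA[i-1],SA[i]) lcp shared
  1: (21,20) 1 'a'
  2: (20,19) 2 'aa'
  3: (19,9) 3 'aaa'
  4: (9,10) 3 'aaa'
  5: (10,11) 2 'aa'
  6: (11,17) 1 'a'
  7: (17,12) 2 'ab'
  8: (12,18) 0 ''
  9: (18,8) 4 'baaa'
  10: (8,16) 2 'ba'
  11: (16,7) 1 'b'
  12: (7,15) 3 'bba'
  13: (15,6) 2 'bb'
  14: (6,14) 4 'bbba'
  15: (14,5) 3 'bbb'
  16: (5,13) 5 'bbbba'
  17: (13,4) 4 'bbbb'
  18: (4,3) 5 'bbbbb'
  19: (3,2) 6 'bbbbbb'
  20: (2,1) 7 'bbbbbbb'
  21: (1,0) 8 'bbbbbbbb'

n(n+1)/2 = 22·23/2 = 253
Σ LCP = 0 + 1 + 2 + 3 + 3 + 2 + 1 + 2 + 0 + 4 + 2 + 1 + 3 + 2 + 4 + 3 + 5 + 4 + 5 + 6 + 7 + 8 = 68
distinct = 253 − 68 = 185

185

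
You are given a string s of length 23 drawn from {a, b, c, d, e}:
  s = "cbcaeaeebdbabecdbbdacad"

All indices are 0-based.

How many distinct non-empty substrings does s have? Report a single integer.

rank | idx | suffix
   0 |  11 | abecdbbdacad
   1 |  19 | acad
   2 |  21 | ad
   3 |   3 | aeaeebdbabecdbbdacad
   4 |   5 | aeebdbabecdbbdacad
   5 |  10 | babecdbbdacad
   6 |  16 | bbdacad
   7 |   1 | bcaeaeebdbabecdbbdacad
   8 |  17 | bdacad
   9 |   8 | bdbabecdbbdacad
  10 |  12 | becdbbdacad
  11 |  20 | cad
  12 |   2 | caeaeebdbabecdbbdacad
  13 |   0 | cbcaeaeebdbabecdbbdacad
  14 |  14 | cdbbdacad
  15 |  22 | d
  16 |  18 | dacad
  17 |   9 | dbabecdbbdacad
  18 |  15 | dbbdacad
  19 |   4 | eaeebdbabecdbbdacad
  20 |   7 | ebdbabecdbbdacad
  21 |  13 | ecdbbdacad
  22 |   6 | eebdbabecdbbdacad

SA = [11, 19, 21, 3, 5, 10, 16, 1, 17, 8, 12, 20, 2, 0, 14, 22, 18, 9, 15, 4, 7, 13, 6]
rank  pair      lcp
   1  s[11:],s[19:]  1  'a'
   2  s[19:],s[21:]  1  'a'
   3  s[21:],s[3:]  1  'a'
   4  s[3:],s[5:]  2  'ae'
   5  s[5:],s[10:]  0  ''
   6  s[10:],s[16:]  1  'b'
   7  s[16:],s[1:]  1  'b'
   8  s[1:],s[17:]  1  'b'
   9  s[17:],s[8:]  2  'bd'
  10  s[8:],s[12:]  1  'b'
  11  s[12:],s[20:]  0  ''
  12  s[20:],s[2:]  2  'ca'
  13  s[2:],s[0:]  1  'c'
  14  s[0:],s[14:]  1  'c'
  15  s[14:],s[22:]  0  ''
  16  s[22:],s[18:]  1  'd'
  17  s[18:],s[9:]  1  'd'
  18  s[9:],s[15:]  2  'db'
  19  s[15:],s[4:]  0  ''
  20  s[4:],s[7:]  1  'e'
  21  s[7:],s[13:]  1  'e'
  22  s[13:],s[6:]  1  'e'

n(n+1)/2 = 23·24/2 = 276
Σ LCP = 0 + 1 + 1 + 1 + 2 + 0 + 1 + 1 + 1 + 2 + 1 + 0 + 2 + 1 + 1 + 0 + 1 + 1 + 2 + 0 + 1 + 1 + 1 = 22
distinct = 276 − 22 = 254

254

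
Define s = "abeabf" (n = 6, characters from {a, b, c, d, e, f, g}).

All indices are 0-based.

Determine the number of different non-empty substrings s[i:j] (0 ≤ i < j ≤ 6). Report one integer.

18

rank→(start, suffix):
  0 → (0, 'abeabf')
  1 → (3, 'abf')
  2 → (1, 'beabf')
  3 → (4, 'bf')
  4 → (2, 'eabf')
  5 → (5, 'f')

SA = [0, 3, 1, 4, 2, 5]
i: (SA[i-1],SA[i]) lcp shared
  1: (0,3) 2 'ab'
  2: (3,1) 0 ''
  3: (1,4) 1 'b'
  4: (4,2) 0 ''
  5: (2,5) 0 ''

n(n+1)/2 = 6·7/2 = 21
Σ LCP = 0 + 2 + 0 + 1 + 0 + 0 = 3
distinct = 21 − 3 = 18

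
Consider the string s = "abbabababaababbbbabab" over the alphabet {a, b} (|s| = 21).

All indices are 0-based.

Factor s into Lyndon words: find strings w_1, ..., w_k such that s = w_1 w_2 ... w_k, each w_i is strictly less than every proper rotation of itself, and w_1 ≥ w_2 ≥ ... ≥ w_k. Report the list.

emit factor 1: 'abb' (i=0, period=3)
emit factor 2: 'ab' (i=3, period=2)
emit factor 3: 'ab' (i=5, period=2)
emit factor 4: 'ab' (i=7, period=2)
emit factor 5: 'aababbbbabab' (i=9, period=12)

["abb", "ab", "ab", "ab", "aababbbbabab"]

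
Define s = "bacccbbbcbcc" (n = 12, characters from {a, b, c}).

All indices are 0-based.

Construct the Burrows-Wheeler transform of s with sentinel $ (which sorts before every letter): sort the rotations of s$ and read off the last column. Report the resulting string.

rank  rotation       last
    0  $bacccbbbcbcc  c
    1  acccbbbcbcc$b  b
    2  bacccbbbcbcc$  $
    3  bbbcbcc$baccc  c
    4  bbcbcc$bacccb  b
    5  bcbcc$bacccbb  b
    6  bcc$bacccbbbc  c
    7  c$bacccbbbcbc  c
    8  cbbbcbcc$bacc  c
    9  cbcc$bacccbbb  b
   10  cc$bacccbbbcb  b
   11  ccbbbcbcc$bac  c
   12  cccbbbcbcc$ba  a

cb$cbbcccbbca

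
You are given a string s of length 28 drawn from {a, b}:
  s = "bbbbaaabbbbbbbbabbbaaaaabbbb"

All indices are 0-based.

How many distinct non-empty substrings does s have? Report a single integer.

307

sorted suffixes:
  #0 SA[0]=19  'aaaaabbbb'
  #1 SA[1]=20  'aaaabbbb'
  #2 SA[2]=21  'aaabbbb'
  #3 SA[3]=4  'aaabbbbbbbbabbbaaaaabbbb'
  #4 SA[4]=22  'aabbbb'
  #5 SA[5]=5  'aabbbbbbbbabbbaaaaabbbb'
  #6 SA[6]=15  'abbbaaaaabbbb'
  #7 SA[7]=23  'abbbb'
  #8 SA[8]=6  'abbbbbbbbabbbaaaaabbbb'
  #9 SA[9]=27  'b'
  #10 SA[10]=18  'baaaaabbbb'
  #11 SA[11]=3  'baaabbbbbbbbabbbaaaaabbbb'
  #12 SA[12]=14  'babbbaaaaabbbb'
  #13 SA[13]=26  'bb'
  #14 SA[14]=17  'bbaaaaabbbb'
  #15 SA[15]=2  'bbaaabbbbbbbbabbbaaaaabbbb'
  #16 SA[16]=13  'bbabbbaaaaabbbb'
  #17 SA[17]=25  'bbb'
  #18 SA[18]=16  'bbbaaaaabbbb'
  #19 SA[19]=1  'bbbaaabbbbbbbbabbbaaaaabbbb'
  #20 SA[20]=12  'bbbabbbaaaaabbbb'
  #21 SA[21]=24  'bbbb'
  #22 SA[22]=0  'bbbbaaabbbbbbbbabbbaaaaabbbb'
  #23 SA[23]=11  'bbbbabbbaaaaabbbb'
  #24 SA[24]=10  'bbbbbabbbaaaaabbbb'
  #25 SA[25]=9  'bbbbbbabbbaaaaabbbb'
  #26 SA[26]=8  'bbbbbbbabbbaaaaabbbb'
  #27 SA[27]=7  'bbbbbbbbabbbaaaaabbbb'

SA = [19, 20, 21, 4, 22, 5, 15, 23, 6, 27, 18, 3, 14, 26, 17, 2, 13, 25, 16, 1, 12, 24, 0, 11, 10, 9, 8, 7]
rank  pair      lcp
   1  s[19:],s[20:]  4  'aaaa'
   2  s[20:],s[21:]  3  'aaa'
   3  s[21:],s[4:]  7  'aaabbbb'
   4  s[4:],s[22:]  2  'aa'
   5  s[22:],s[5:]  6  'aabbbb'
   6  s[5:],s[15:]  1  'a'
   7  s[15:],s[23:]  4  'abbb'
   8  s[23:],s[6:]  5  'abbbb'
   9  s[6:],s[27:]  0  ''
  10  s[27:],s[18:]  1  'b'
  11  s[18:],s[3:]  4  'baaa'
  12  s[3:],s[14:]  2  'ba'
  13  s[14:],s[26:]  1  'b'
  14  s[26:],s[17:]  2  'bb'
  15  s[17:],s[2:]  5  'bbaaa'
  16  s[2:],s[13:]  3  'bba'
  17  s[13:],s[25:]  2  'bb'
  18  s[25:],s[16:]  3  'bbb'
  19  s[16:],s[1:]  6  'bbbaaa'
  20  s[1:],s[12:]  4  'bbba'
  21  s[12:],s[24:]  3  'bbb'
  22  s[24:],s[0:]  4  'bbbb'
  23  s[0:],s[11:]  5  'bbbba'
  24  s[11:],s[10:]  4  'bbbb'
  25  s[10:],s[9:]  5  'bbbbb'
  26  s[9:],s[8:]  6  'bbbbbb'
  27  s[8:],s[7:]  7  'bbbbbbb'

n(n+1)/2 = 28·29/2 = 406
Σ LCP = 0 + 4 + 3 + 7 + 2 + 6 + 1 + 4 + 5 + 0 + 1 + 4 + 2 + 1 + 2 + 5 + 3 + 2 + 3 + 6 + 4 + 3 + 4 + 5 + 4 + 5 + 6 + 7 = 99
distinct = 406 − 99 = 307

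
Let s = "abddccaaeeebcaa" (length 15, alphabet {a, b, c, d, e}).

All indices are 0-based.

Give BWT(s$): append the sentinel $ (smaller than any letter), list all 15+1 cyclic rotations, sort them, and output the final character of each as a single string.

rank  rotation          last
    0  $abddccaaeeebcaa  a
    1  a$abddccaaeeebca  a
    2  aa$abddccaaeeebc  c
    3  aaeeebcaa$abddcc  c
    4  abddccaaeeebcaa$  $
    5  aeeebcaa$abddcca  a
    6  bcaa$abddccaaeee  e
    7  bddccaaeeebcaa$a  a
    8  caa$abddccaaeeeb  b
    9  caaeeebcaa$abddc  c
   10  ccaaeeebcaa$abdd  d
   11  dccaaeeebcaa$abd  d
   12  ddccaaeeebcaa$ab  b
   13  ebcaa$abddccaaee  e
   14  eebcaa$abddccaae  e
   15  eeebcaa$abddccaa  a

aacc$aeabcddbeea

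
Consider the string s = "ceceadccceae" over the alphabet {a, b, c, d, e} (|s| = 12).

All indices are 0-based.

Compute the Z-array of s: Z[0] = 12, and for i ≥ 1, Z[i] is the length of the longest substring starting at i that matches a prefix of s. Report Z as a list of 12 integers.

[12, 0, 2, 0, 0, 0, 1, 1, 2, 0, 0, 0]

Z[0]=12
i=1: fresh scan; Z[1]=0
i=2: fresh scan; Z[2]=2 grow→box=[2,4)
i=3: min(r-i=1, Z[1]=0)=0; Z[3]=0
i=4: fresh scan; Z[4]=0
i=5: fresh scan; Z[5]=0
i=6: fresh scan; Z[6]=1 grow→box=[6,7)
i=7: fresh scan; Z[7]=1 grow→box=[7,8)
i=8: fresh scan; Z[8]=2 grow→box=[8,10)
i=9: min(r-i=1, Z[1]=0)=0; Z[9]=0
i=10: fresh scan; Z[10]=0
i=11: fresh scan; Z[11]=0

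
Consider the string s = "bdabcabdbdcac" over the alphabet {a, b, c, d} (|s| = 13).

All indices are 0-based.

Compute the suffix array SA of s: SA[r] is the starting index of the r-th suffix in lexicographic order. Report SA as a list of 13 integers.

[2, 5, 11, 3, 0, 6, 8, 12, 4, 10, 1, 7, 9]

rank→(start, suffix):
  0 → (2, 'abcabdbdcac')
  1 → (5, 'abdbdcac')
  2 → (11, 'ac')
  3 → (3, 'bcabdbdcac')
  4 → (0, 'bdabcabdbdcac')
  5 → (6, 'bdbdcac')
  6 → (8, 'bdcac')
  7 → (12, 'c')
  8 → (4, 'cabdbdcac')
  9 → (10, 'cac')
  10 → (1, 'dabcabdbdcac')
  11 → (7, 'dbdcac')
  12 → (9, 'dcac')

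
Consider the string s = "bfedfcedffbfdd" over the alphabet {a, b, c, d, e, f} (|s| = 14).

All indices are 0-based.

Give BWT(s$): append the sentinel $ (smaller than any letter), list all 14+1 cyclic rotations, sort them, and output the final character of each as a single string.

rank  rotation         last
    0  $bfedfcedffbfdd  d
    1  bfdd$bfedfcedff  f
    2  bfedfcedffbfdd$  $
    3  cedffbfdd$bfedf  f
    4  d$bfedfcedffbfd  d
    5  dd$bfedfcedffbf  f
    6  dfcedffbfdd$bfe  e
    7  dffbfdd$bfedfce  e
    8  edfcedffbfdd$bf  f
    9  edffbfdd$bfedfc  c
   10  fbfdd$bfedfcedf  f
   11  fcedffbfdd$bfed  d
   12  fdd$bfedfcedffb  b
   13  fedfcedffbfdd$b  b
   14  ffbfdd$bfedfced  d

df$fdfeefcfdbbd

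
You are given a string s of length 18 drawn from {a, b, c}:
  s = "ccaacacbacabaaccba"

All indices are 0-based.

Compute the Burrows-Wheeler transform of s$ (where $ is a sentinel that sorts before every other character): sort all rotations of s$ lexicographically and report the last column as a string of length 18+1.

rank  rotation             last
    0  $ccaacacbacabaaccba  a
    1  a$ccaacacbacabaaccb  b
    2  aacacbacabaaccba$cc  c
    3  aaccba$ccaacacbacab  b
    4  abaaccba$ccaacacbac  c
    5  acabaaccba$ccaacacb  b
    6  acacbacabaaccba$cca  a
    7  acbacabaaccba$ccaac  c
    8  accba$ccaacacbacaba  a
    9  ba$ccaacacbacabaacc  c
   10  baaccba$ccaacacbaca  a
   11  bacabaaccba$ccaacac  c
   12  caacacbacabaaccba$c  c
   13  cabaaccba$ccaacacba  a
   14  cacbacabaaccba$ccaa  a
   15  cba$ccaacacbacabaac  c
   16  cbacabaaccba$ccaaca  a
   17  ccaacacbacabaaccba$  $
   18  ccba$ccaacacbacabaa  a

abcbcbacacaccaaca$a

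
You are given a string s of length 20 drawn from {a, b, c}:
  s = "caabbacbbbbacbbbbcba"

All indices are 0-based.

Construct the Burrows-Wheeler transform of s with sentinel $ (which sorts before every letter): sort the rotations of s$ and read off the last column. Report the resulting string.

abcabbcbbabbccbbb$baa

rank  rotation               last
    0  $caabbacbbbbacbbbbcba  a
    1  a$caabbacbbbbacbbbbcb  b
    2  aabbacbbbbacbbbbcba$c  c
    3  abbacbbbbacbbbbcba$ca  a
    4  acbbbbacbbbbcba$caabb  b
    5  acbbbbcba$caabbacbbbb  b
    6  ba$caabbacbbbbacbbbbc  c
    7  bacbbbbacbbbbcba$caab  b
    8  bacbbbbcba$caabbacbbb  b
    9  bbacbbbbacbbbbcba$caa  a
   10  bbacbbbbcba$caabbacbb  b
   11  bbbacbbbbcba$caabbacb  b
   12  bbbbacbbbbcba$caabbac  c
   13  bbbbcba$caabbacbbbbac  c
   14  bbbcba$caabbacbbbbacb  b
   15  bbcba$caabbacbbbbacbb  b
   16  bcba$caabbacbbbbacbbb  b
   17  caabbacbbbbacbbbbcba$  $
   18  cba$caabbacbbbbacbbbb  b
   19  cbbbbacbbbbcba$caabba  a
   20  cbbbbcba$caabbacbbbba  a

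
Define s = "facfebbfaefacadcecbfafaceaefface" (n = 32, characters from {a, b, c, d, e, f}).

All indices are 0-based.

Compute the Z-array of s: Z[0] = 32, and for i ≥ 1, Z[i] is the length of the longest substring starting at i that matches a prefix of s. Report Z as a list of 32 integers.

[32, 0, 0, 1, 0, 0, 0, 2, 0, 0, 3, 0, 0, 0, 0, 0, 0, 0, 0, 2, 0, 3, 0, 0, 0, 0, 0, 1, 3, 0, 0, 0]

Z[0]=32
i=1: fresh scan; Z[1]=0
i=2: fresh scan; Z[2]=0
i=3: fresh scan; Z[3]=1 scan→box=[3,4)
i=4: fresh scan; Z[4]=0
i=5: fresh scan; Z[5]=0
i=6: fresh scan; Z[6]=0
i=7: fresh scan; Z[7]=2 scan→box=[7,9)
i=8: min(r-i=1, Z[1]=0)=0; Z[8]=0
i=9: fresh scan; Z[9]=0
i=10: fresh scan; Z[10]=3 scan→box=[10,13)
i=11: min(r-i=2, Z[1]=0)=0; Z[11]=0
i=12: min(r-i=1, Z[2]=0)=0; Z[12]=0
i=13: fresh scan; Z[13]=0
i=14: fresh scan; Z[14]=0
i=15: fresh scan; Z[15]=0
i=16: fresh scan; Z[16]=0
i=17: fresh scan; Z[17]=0
i=18: fresh scan; Z[18]=0
i=19: fresh scan; Z[19]=2 scan→box=[19,21)
i=20: min(r-i=1, Z[1]=0)=0; Z[20]=0
i=21: fresh scan; Z[21]=3 scan→box=[21,24)
i=22: min(r-i=2, Z[1]=0)=0; Z[22]=0
i=23: min(r-i=1, Z[2]=0)=0; Z[23]=0
i=24: fresh scan; Z[24]=0
i=25: fresh scan; Z[25]=0
i=26: fresh scan; Z[26]=0
i=27: fresh scan; Z[27]=1 scan→box=[27,28)
i=28: fresh scan; Z[28]=3 scan→box=[28,31)
i=29: min(r-i=2, Z[1]=0)=0; Z[29]=0
i=30: min(r-i=1, Z[2]=0)=0; Z[30]=0
i=31: fresh scan; Z[31]=0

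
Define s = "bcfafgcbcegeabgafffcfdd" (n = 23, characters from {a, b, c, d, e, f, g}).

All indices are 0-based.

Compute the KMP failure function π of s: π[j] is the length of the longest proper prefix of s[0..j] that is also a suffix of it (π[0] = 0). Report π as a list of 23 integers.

[0, 0, 0, 0, 0, 0, 0, 1, 2, 0, 0, 0, 0, 1, 0, 0, 0, 0, 0, 0, 0, 0, 0]

π[0] = 0
j=1 s[j]='c': π[1]=0 (border '')
j=2 s[j]='f': π[2]=0 (border '')
j=3 s[j]='a': π[3]=0 (border '')
j=4 s[j]='f': π[4]=0 (border '')
j=5 s[j]='g': π[5]=0 (border '')
j=6 s[j]='c': π[6]=0 (border '')
j=7 s[j]='b': π[7]=1 (border 'b')
j=8 s[j]='c': π[8]=2 (border 'bc')
j=9 s[j]='e': k: 2→0; π[9]=0 (border '')
j=10 s[j]='g': π[10]=0 (border '')
j=11 s[j]='e': π[11]=0 (border '')
j=12 s[j]='a': π[12]=0 (border '')
j=13 s[j]='b': π[13]=1 (border 'b')
j=14 s[j]='g': k: 1→0; π[14]=0 (border '')
j=15 s[j]='a': π[15]=0 (border '')
j=16 s[j]='f': π[16]=0 (border '')
j=17 s[j]='f': π[17]=0 (border '')
j=18 s[j]='f': π[18]=0 (border '')
j=19 s[j]='c': π[19]=0 (border '')
j=20 s[j]='f': π[20]=0 (border '')
j=21 s[j]='d': π[21]=0 (border '')
j=22 s[j]='d': π[22]=0 (border '')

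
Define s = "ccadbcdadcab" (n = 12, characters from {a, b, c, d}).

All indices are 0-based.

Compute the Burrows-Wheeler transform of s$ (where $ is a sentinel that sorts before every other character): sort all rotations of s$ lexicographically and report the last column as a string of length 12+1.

rank  rotation       last
    0  $ccadbcdadcab  b
    1  ab$ccadbcdadc  c
    2  adbcdadcab$cc  c
    3  adcab$ccadbcd  d
    4  b$ccadbcdadca  a
    5  bcdadcab$ccad  d
    6  cab$ccadbcdad  d
    7  cadbcdadcab$c  c
    8  ccadbcdadcab$  $
    9  cdadcab$ccadb  b
   10  dadcab$ccadbc  c
   11  dbcdadcab$cca  a
   12  dcab$ccadbcda  a

bccdaddc$bcaa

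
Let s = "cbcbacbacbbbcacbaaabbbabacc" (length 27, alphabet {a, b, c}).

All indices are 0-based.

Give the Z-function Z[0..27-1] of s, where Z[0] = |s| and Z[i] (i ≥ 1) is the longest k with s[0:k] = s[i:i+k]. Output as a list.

[27, 0, 2, 0, 0, 2, 0, 0, 2, 0, 0, 0, 1, 0, 2, 0, 0, 0, 0, 0, 0, 0, 0, 0, 0, 1, 1]

Z[0]=27
i=1: i≥r, start 0; Z[1]=0
i=2: i≥r, start 0; Z[2]=2 scan→box=[2,4)
i=3: min(r-i=1, Z[1]=0)=0; Z[3]=0
i=4: i≥r, start 0; Z[4]=0
i=5: i≥r, start 0; Z[5]=2 scan→box=[5,7)
i=6: min(r-i=1, Z[1]=0)=0; Z[6]=0
i=7: i≥r, start 0; Z[7]=0
i=8: i≥r, start 0; Z[8]=2 scan→box=[8,10)
i=9: min(r-i=1, Z[1]=0)=0; Z[9]=0
i=10: i≥r, start 0; Z[10]=0
i=11: i≥r, start 0; Z[11]=0
i=12: i≥r, start 0; Z[12]=1 scan→box=[12,13)
i=13: i≥r, start 0; Z[13]=0
i=14: i≥r, start 0; Z[14]=2 scan→box=[14,16)
i=15: min(r-i=1, Z[1]=0)=0; Z[15]=0
i=16: i≥r, start 0; Z[16]=0
i=17: i≥r, start 0; Z[17]=0
i=18: i≥r, start 0; Z[18]=0
i=19: i≥r, start 0; Z[19]=0
i=20: i≥r, start 0; Z[20]=0
i=21: i≥r, start 0; Z[21]=0
i=22: i≥r, start 0; Z[22]=0
i=23: i≥r, start 0; Z[23]=0
i=24: i≥r, start 0; Z[24]=0
i=25: i≥r, start 0; Z[25]=1 scan→box=[25,26)
i=26: i≥r, start 0; Z[26]=1 scan→box=[26,27)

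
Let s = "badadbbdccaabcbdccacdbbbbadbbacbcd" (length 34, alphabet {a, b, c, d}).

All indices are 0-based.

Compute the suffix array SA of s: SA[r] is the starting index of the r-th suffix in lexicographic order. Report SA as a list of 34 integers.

sorted suffixes:
  #0 SA[0]=10  'aabcbdccacdbbbbadbbacbcd'
  #1 SA[1]=11  'abcbdccacdbbbbadbbacbcd'
  #2 SA[2]=29  'acbcd'
  #3 SA[3]=18  'acdbbbbadbbacbcd'
  #4 SA[4]=1  'adadbbdccaabcbdccacdbbbbadbbacbcd'
  #5 SA[5]=25  'adbbacbcd'
  #6 SA[6]=3  'adbbdccaabcbdccacdbbbbadbbacbcd'
  #7 SA[7]=28  'bacbcd'
  #8 SA[8]=0  'badadbbdccaabcbdccacdbbbbadbbacbcd'
  #9 SA[9]=24  'badbbacbcd'
  #10 SA[10]=27  'bbacbcd'
  #11 SA[11]=23  'bbadbbacbcd'
  #12 SA[12]=22  'bbbadbbacbcd'
  #13 SA[13]=21  'bbbbadbbacbcd'
  #14 SA[14]=5  'bbdccaabcbdccacdbbbbadbbacbcd'
  #15 SA[15]=12  'bcbdccacdbbbbadbbacbcd'
  #16 SA[16]=31  'bcd'
  #17 SA[17]=6  'bdccaabcbdccacdbbbbadbbacbcd'
  #18 SA[18]=14  'bdccacdbbbbadbbacbcd'
  #19 SA[19]=9  'caabcbdccacdbbbbadbbacbcd'
  #20 SA[20]=17  'cacdbbbbadbbacbcd'
  #21 SA[21]=30  'cbcd'
  #22 SA[22]=13  'cbdccacdbbbbadbbacbcd'
  #23 SA[23]=8  'ccaabcbdccacdbbbbadbbacbcd'
  #24 SA[24]=16  'ccacdbbbbadbbacbcd'
  #25 SA[25]=32  'cd'
  #26 SA[26]=19  'cdbbbbadbbacbcd'
  #27 SA[27]=33  'd'
  #28 SA[28]=2  'dadbbdccaabcbdccacdbbbbadbbacbcd'
  #29 SA[29]=26  'dbbacbcd'
  #30 SA[30]=20  'dbbbbadbbacbcd'
  #31 SA[31]=4  'dbbdccaabcbdccacdbbbbadbbacbcd'
  #32 SA[32]=7  'dccaabcbdccacdbbbbadbbacbcd'
  #33 SA[33]=15  'dccacdbbbbadbbacbcd'

[10, 11, 29, 18, 1, 25, 3, 28, 0, 24, 27, 23, 22, 21, 5, 12, 31, 6, 14, 9, 17, 30, 13, 8, 16, 32, 19, 33, 2, 26, 20, 4, 7, 15]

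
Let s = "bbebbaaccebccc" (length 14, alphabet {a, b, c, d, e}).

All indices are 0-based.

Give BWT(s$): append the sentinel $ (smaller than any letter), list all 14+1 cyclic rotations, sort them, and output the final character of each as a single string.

rank  rotation         last
    0  $bbebbaaccebccc  c
    1  aaccebccc$bbebb  b
    2  accebccc$bbebba  a
    3  baaccebccc$bbeb  b
    4  bbaaccebccc$bbe  e
    5  bbebbaaccebccc$  $
    6  bccc$bbebbaacce  e
    7  bebbaaccebccc$b  b
    8  c$bbebbaaccebcc  c
    9  cc$bbebbaaccebc  c
   10  ccc$bbebbaacceb  b
   11  ccebccc$bbebbaa  a
   12  cebccc$bbebbaac  c
   13  ebbaaccebccc$bb  b
   14  ebccc$bbebbaacc  c

cbabe$ebccbacbc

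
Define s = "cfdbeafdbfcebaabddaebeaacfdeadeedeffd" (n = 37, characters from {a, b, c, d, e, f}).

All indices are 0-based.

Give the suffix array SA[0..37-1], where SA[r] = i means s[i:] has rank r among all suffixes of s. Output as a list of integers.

rank→(start, suffix):
  0 → (13, 'aabddaebeaacfdeadeedeffd')
  1 → (22, 'aacfdeadeedeffd')
  2 → (14, 'abddaebeaacfdeadeedeffd')
  3 → (23, 'acfdeadeedeffd')
  4 → (28, 'adeedeffd')
  5 → (18, 'aebeaacfdeadeedeffd')
  6 → (5, 'afdbfcebaabddaebeaacfdeadeedeffd')
  7 → (12, 'baabddaebeaacfdeadeedeffd')
  8 → (15, 'bddaebeaacfdeadeedeffd')
  9 → (20, 'beaacfdeadeedeffd')
  10 → (3, 'beafdbfcebaabddaebeaacfdeadeedeffd')
  11 → (8, 'bfcebaabddaebeaacfdeadeedeffd')
  12 → (10, 'cebaabddaebeaacfdeadeedeffd')
  13 → (0, 'cfdbeafdbfcebaabddaebeaacfdeadeedeffd')
  14 → (24, 'cfdeadeedeffd')
  15 → (36, 'd')
  16 → (17, 'daebeaacfdeadeedeffd')
  17 → (2, 'dbeafdbfcebaabddaebeaacfdeadeedeffd')
  18 → (7, 'dbfcebaabddaebeaacfdeadeedeffd')
  19 → (16, 'ddaebeaacfdeadeedeffd')
  20 → (26, 'deadeedeffd')
  21 → (29, 'deedeffd')
  22 → (32, 'deffd')
  23 → (21, 'eaacfdeadeedeffd')
  24 → (27, 'eadeedeffd')
  25 → (4, 'eafdbfcebaabddaebeaacfdeadeedeffd')
  26 → (11, 'ebaabddaebeaacfdeadeedeffd')
  27 → (19, 'ebeaacfdeadeedeffd')
  28 → (31, 'edeffd')
  29 → (30, 'eedeffd')
  30 → (33, 'effd')
  31 → (9, 'fcebaabddaebeaacfdeadeedeffd')
  32 → (35, 'fd')
  33 → (1, 'fdbeafdbfcebaabddaebeaacfdeadeedeffd')
  34 → (6, 'fdbfcebaabddaebeaacfdeadeedeffd')
  35 → (25, 'fdeadeedeffd')
  36 → (34, 'ffd')

[13, 22, 14, 23, 28, 18, 5, 12, 15, 20, 3, 8, 10, 0, 24, 36, 17, 2, 7, 16, 26, 29, 32, 21, 27, 4, 11, 19, 31, 30, 33, 9, 35, 1, 6, 25, 34]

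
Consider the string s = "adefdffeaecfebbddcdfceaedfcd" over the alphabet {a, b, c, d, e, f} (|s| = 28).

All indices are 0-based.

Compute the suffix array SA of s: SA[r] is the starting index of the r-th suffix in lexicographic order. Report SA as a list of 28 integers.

rank→(start, suffix):
  0 → (0, 'adefdffeaecfebbddcdfceaedfcd')
  1 → (8, 'aecfebbddcdfceaedfcd')
  2 → (22, 'aedfcd')
  3 → (13, 'bbddcdfceaedfcd')
  4 → (14, 'bddcdfceaedfcd')
  5 → (26, 'cd')
  6 → (17, 'cdfceaedfcd')
  7 → (20, 'ceaedfcd')
  8 → (10, 'cfebbddcdfceaedfcd')
  9 → (27, 'd')
  10 → (16, 'dcdfceaedfcd')
  11 → (15, 'ddcdfceaedfcd')
  12 → (1, 'defdffeaecfebbddcdfceaedfcd')
  13 → (24, 'dfcd')
  14 → (18, 'dfceaedfcd')
  15 → (4, 'dffeaecfebbddcdfceaedfcd')
  16 → (7, 'eaecfebbddcdfceaedfcd')
  17 → (21, 'eaedfcd')
  18 → (12, 'ebbddcdfceaedfcd')
  19 → (9, 'ecfebbddcdfceaedfcd')
  20 → (23, 'edfcd')
  21 → (2, 'efdffeaecfebbddcdfceaedfcd')
  22 → (25, 'fcd')
  23 → (19, 'fceaedfcd')
  24 → (3, 'fdffeaecfebbddcdfceaedfcd')
  25 → (6, 'feaecfebbddcdfceaedfcd')
  26 → (11, 'febbddcdfceaedfcd')
  27 → (5, 'ffeaecfebbddcdfceaedfcd')

[0, 8, 22, 13, 14, 26, 17, 20, 10, 27, 16, 15, 1, 24, 18, 4, 7, 21, 12, 9, 23, 2, 25, 19, 3, 6, 11, 5]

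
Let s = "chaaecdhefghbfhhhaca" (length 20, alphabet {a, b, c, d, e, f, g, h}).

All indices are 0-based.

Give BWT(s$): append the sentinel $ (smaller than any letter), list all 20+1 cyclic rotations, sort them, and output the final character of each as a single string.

achhahae$cahebfchgdhf

rank  rotation               last
    0  $chaaecdhefghbfhhhaca  a
    1  a$chaaecdhefghbfhhhac  c
    2  aaecdhefghbfhhhaca$ch  h
    3  aca$chaaecdhefghbfhhh  h
    4  aecdhefghbfhhhaca$cha  a
    5  bfhhhaca$chaaecdhefgh  h
    6  ca$chaaecdhefghbfhhha  a
    7  cdhefghbfhhhaca$chaae  e
    8  chaaecdhefghbfhhhaca$  $
    9  dhefghbfhhhaca$chaaec  c
   10  ecdhefghbfhhhaca$chaa  a
   11  efghbfhhhaca$chaaecdh  h
   12  fghbfhhhaca$chaaecdhe  e
   13  fhhhaca$chaaecdhefghb  b
   14  ghbfhhhaca$chaaecdhef  f
   15  haaecdhefghbfhhhaca$c  c
   16  haca$chaaecdhefghbfhh  h
   17  hbfhhhaca$chaaecdhefg  g
   18  hefghbfhhhaca$chaaecd  d
   19  hhaca$chaaecdhefghbfh  h
   20  hhhaca$chaaecdhefghbf  f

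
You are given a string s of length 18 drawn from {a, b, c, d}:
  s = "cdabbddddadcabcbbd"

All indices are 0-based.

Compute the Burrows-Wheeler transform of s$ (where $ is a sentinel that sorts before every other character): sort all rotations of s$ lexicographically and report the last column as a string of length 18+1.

ddcdcaabbdb$bcdaddb

rank  rotation             last
    0  $cdabbddddadcabcbbd  d
    1  abbddddadcabcbbd$cd  d
    2  abcbbd$cdabbddddadc  c
    3  adcabcbbd$cdabbdddd  d
    4  bbd$cdabbddddadcabc  c
    5  bbddddadcabcbbd$cda  a
    6  bcbbd$cdabbddddadca  a
    7  bd$cdabbddddadcabcb  b
    8  bddddadcabcbbd$cdab  b
    9  cabcbbd$cdabbddddad  d
   10  cbbd$cdabbddddadcab  b
   11  cdabbddddadcabcbbd$  $
   12  d$cdabbddddadcabcbb  b
   13  dabbddddadcabcbbd$c  c
   14  dadcabcbbd$cdabbddd  d
   15  dcabcbbd$cdabbdddda  a
   16  ddadcabcbbd$cdabbdd  d
   17  dddadcabcbbd$cdabbd  d
   18  ddddadcabcbbd$cdabb  b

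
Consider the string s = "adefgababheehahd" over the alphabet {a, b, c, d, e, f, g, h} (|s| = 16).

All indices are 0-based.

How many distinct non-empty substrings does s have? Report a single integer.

126

sorted suffixes:
  #0 SA[0]=5  'ababheehahd'
  #1 SA[1]=7  'abheehahd'
  #2 SA[2]=0  'adefgababheehahd'
  #3 SA[3]=13  'ahd'
  #4 SA[4]=6  'babheehahd'
  #5 SA[5]=8  'bheehahd'
  #6 SA[6]=15  'd'
  #7 SA[7]=1  'defgababheehahd'
  #8 SA[8]=10  'eehahd'
  #9 SA[9]=2  'efgababheehahd'
  #10 SA[10]=11  'ehahd'
  #11 SA[11]=3  'fgababheehahd'
  #12 SA[12]=4  'gababheehahd'
  #13 SA[13]=12  'hahd'
  #14 SA[14]=14  'hd'
  #15 SA[15]=9  'heehahd'

SA = [5, 7, 0, 13, 6, 8, 15, 1, 10, 2, 11, 3, 4, 12, 14, 9]
rank  pair      lcp
   1  s[5:],s[7:]  2  'ab'
   2  s[7:],s[0:]  1  'a'
   3  s[0:],s[13:]  1  'a'
   4  s[13:],s[6:]  0  ''
   5  s[6:],s[8:]  1  'b'
   6  s[8:],s[15:]  0  ''
   7  s[15:],s[1:]  1  'd'
   8  s[1:],s[10:]  0  ''
   9  s[10:],s[2:]  1  'e'
  10  s[2:],s[11:]  1  'e'
  11  s[11:],s[3:]  0  ''
  12  s[3:],s[4:]  0  ''
  13  s[4:],s[12:]  0  ''
  14  s[12:],s[14:]  1  'h'
  15  s[14:],s[9:]  1  'h'

n(n+1)/2 = 16·17/2 = 136
Σ LCP = 0 + 2 + 1 + 1 + 0 + 1 + 0 + 1 + 0 + 1 + 1 + 0 + 0 + 0 + 1 + 1 = 10
distinct = 136 − 10 = 126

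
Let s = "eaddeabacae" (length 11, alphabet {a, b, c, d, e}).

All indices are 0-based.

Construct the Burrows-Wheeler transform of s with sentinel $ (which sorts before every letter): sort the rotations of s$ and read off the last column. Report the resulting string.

eebecaaadad$

rank  rotation      last
    0  $eaddeabacae  e
    1  abacae$eadde  e
    2  acae$eaddeab  b
    3  addeabacae$e  e
    4  ae$eaddeabac  c
    5  bacae$eaddea  a
    6  cae$eaddeaba  a
    7  ddeabacae$ea  a
    8  deabacae$ead  d
    9  e$eaddeabaca  a
   10  eabacae$eadd  d
   11  eaddeabacae$  $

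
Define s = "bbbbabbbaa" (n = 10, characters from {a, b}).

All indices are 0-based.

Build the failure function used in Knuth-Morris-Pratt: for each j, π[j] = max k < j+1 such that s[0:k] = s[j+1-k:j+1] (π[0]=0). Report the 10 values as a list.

[0, 1, 2, 3, 0, 1, 2, 3, 0, 0]

π[0] = 0
j=1 s[j]='b': π[1]=1 (border 'b')
j=2 s[j]='b': π[2]=2 (border 'bb')
j=3 s[j]='b': π[3]=3 (border 'bbb')
j=4 s[j]='a': k: 3→2→1→0; π[4]=0 (border '')
j=5 s[j]='b': π[5]=1 (border 'b')
j=6 s[j]='b': π[6]=2 (border 'bb')
j=7 s[j]='b': π[7]=3 (border 'bbb')
j=8 s[j]='a': k: 3→2→1→0; π[8]=0 (border '')
j=9 s[j]='a': π[9]=0 (border '')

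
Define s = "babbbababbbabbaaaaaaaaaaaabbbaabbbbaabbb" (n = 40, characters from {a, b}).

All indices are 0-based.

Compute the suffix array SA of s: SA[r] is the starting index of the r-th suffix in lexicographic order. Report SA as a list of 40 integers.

rank | idx | suffix
   0 |  14 | aaaaaaaaaaaabbbaabbbbaabbb
   1 |  15 | aaaaaaaaaaabbbaabbbbaabbb
   2 |  16 | aaaaaaaaaabbbaabbbbaabbb
   3 |  17 | aaaaaaaaabbbaabbbbaabbb
   4 |  18 | aaaaaaaabbbaabbbbaabbb
   5 |  19 | aaaaaaabbbaabbbbaabbb
   6 |  20 | aaaaaabbbaabbbbaabbb
   7 |  21 | aaaaabbbaabbbbaabbb
   8 |  22 | aaaabbbaabbbbaabbb
   9 |  23 | aaabbbaabbbbaabbb
  10 |  35 | aabbb
  11 |  24 | aabbbaabbbbaabbb
  12 |  29 | aabbbbaabbb
  13 |   5 | ababbbabbaaaaaaaaaaaabbbaabbbbaabbb
  14 |  11 | abbaaaaaaaaaaaabbbaabbbbaabbb
  15 |  36 | abbb
  16 |  25 | abbbaabbbbaabbb
  17 |   1 | abbbababbbabbaaaaaaaaaaaabbbaabbbbaabbb
  18 |   7 | abbbabbaaaaaaaaaaaabbbaabbbbaabbb
  19 |  30 | abbbbaabbb
  20 |  39 | b
  21 |  13 | baaaaaaaaaaaabbbaabbbbaabbb
  22 |  34 | baabbb
  23 |  28 | baabbbbaabbb
  24 |   4 | bababbbabbaaaaaaaaaaaabbbaabbbbaabbb
  25 |  10 | babbaaaaaaaaaaaabbbaabbbbaabbb
  26 |   0 | babbbababbbabbaaaaaaaaaaaabbbaabbbbaabbb
  27 |   6 | babbbabbaaaaaaaaaaaabbbaabbbbaabbb
  28 |  38 | bb
  29 |  12 | bbaaaaaaaaaaaabbbaabbbbaabbb
  30 |  33 | bbaabbb
  31 |  27 | bbaabbbbaabbb
  32 |   3 | bbababbbabbaaaaaaaaaaaabbbaabbbbaabbb
  33 |   9 | bbabbaaaaaaaaaaaabbbaabbbbaabbb
  34 |  37 | bbb
  35 |  32 | bbbaabbb
  36 |  26 | bbbaabbbbaabbb
  37 |   2 | bbbababbbabbaaaaaaaaaaaabbbaabbbbaabbb
  38 |   8 | bbbabbaaaaaaaaaaaabbbaabbbbaabbb
  39 |  31 | bbbbaabbb

[14, 15, 16, 17, 18, 19, 20, 21, 22, 23, 35, 24, 29, 5, 11, 36, 25, 1, 7, 30, 39, 13, 34, 28, 4, 10, 0, 6, 38, 12, 33, 27, 3, 9, 37, 32, 26, 2, 8, 31]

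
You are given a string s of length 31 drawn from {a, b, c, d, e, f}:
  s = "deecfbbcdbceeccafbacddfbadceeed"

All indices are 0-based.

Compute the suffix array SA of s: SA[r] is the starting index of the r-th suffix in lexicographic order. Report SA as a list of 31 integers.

rank→(start, suffix):
  0 → (18, 'acddfbadceeed')
  1 → (24, 'adceeed')
  2 → (15, 'afbacddfbadceeed')
  3 → (17, 'bacddfbadceeed')
  4 → (23, 'badceeed')
  5 → (5, 'bbcdbceeccafbacddfbadceeed')
  6 → (6, 'bcdbceeccafbacddfbadceeed')
  7 → (9, 'bceeccafbacddfbadceeed')
  8 → (14, 'cafbacddfbadceeed')
  9 → (13, 'ccafbacddfbadceeed')
  10 → (7, 'cdbceeccafbacddfbadceeed')
  11 → (19, 'cddfbadceeed')
  12 → (10, 'ceeccafbacddfbadceeed')
  13 → (26, 'ceeed')
  14 → (3, 'cfbbcdbceeccafbacddfbadceeed')
  15 → (30, 'd')
  16 → (8, 'dbceeccafbacddfbadceeed')
  17 → (25, 'dceeed')
  18 → (20, 'ddfbadceeed')
  19 → (0, 'deecfbbcdbceeccafbacddfbadceeed')
  20 → (21, 'dfbadceeed')
  21 → (12, 'eccafbacddfbadceeed')
  22 → (2, 'ecfbbcdbceeccafbacddfbadceeed')
  23 → (29, 'ed')
  24 → (11, 'eeccafbacddfbadceeed')
  25 → (1, 'eecfbbcdbceeccafbacddfbadceeed')
  26 → (28, 'eed')
  27 → (27, 'eeed')
  28 → (16, 'fbacddfbadceeed')
  29 → (22, 'fbadceeed')
  30 → (4, 'fbbcdbceeccafbacddfbadceeed')

[18, 24, 15, 17, 23, 5, 6, 9, 14, 13, 7, 19, 10, 26, 3, 30, 8, 25, 20, 0, 21, 12, 2, 29, 11, 1, 28, 27, 16, 22, 4]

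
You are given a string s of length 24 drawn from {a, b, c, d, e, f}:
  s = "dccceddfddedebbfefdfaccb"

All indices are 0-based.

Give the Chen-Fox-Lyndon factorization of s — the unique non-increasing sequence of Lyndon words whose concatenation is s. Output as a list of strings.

["d", "ccceddfddede", "bbfefdf", "accb"]

emit factor 1: 'd' (i=0, period=1)
emit factor 2: 'ccceddfddede' (i=1, period=12)
emit factor 3: 'bbfefdf' (i=13, period=7)
emit factor 4: 'accb' (i=20, period=4)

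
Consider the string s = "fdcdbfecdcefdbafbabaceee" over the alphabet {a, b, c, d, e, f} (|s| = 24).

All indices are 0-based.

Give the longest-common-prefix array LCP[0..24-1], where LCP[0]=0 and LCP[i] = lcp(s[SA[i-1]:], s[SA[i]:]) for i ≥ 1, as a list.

rank→(start, suffix):
  0 → (17, 'abaceee')
  1 → (19, 'aceee')
  2 → (14, 'afbabaceee')
  3 → (16, 'babaceee')
  4 → (18, 'baceee')
  5 → (13, 'bafbabaceee')
  6 → (4, 'bfecdcefdbafbabaceee')
  7 → (2, 'cdbfecdcefdbafbabaceee')
  8 → (7, 'cdcefdbafbabaceee')
  9 → (20, 'ceee')
  10 → (9, 'cefdbafbabaceee')
  11 → (12, 'dbafbabaceee')
  12 → (3, 'dbfecdcefdbafbabaceee')
  13 → (1, 'dcdbfecdcefdbafbabaceee')
  14 → (8, 'dcefdbafbabaceee')
  15 → (23, 'e')
  16 → (6, 'ecdcefdbafbabaceee')
  17 → (22, 'ee')
  18 → (21, 'eee')
  19 → (10, 'efdbafbabaceee')
  20 → (15, 'fbabaceee')
  21 → (11, 'fdbafbabaceee')
  22 → (0, 'fdcdbfecdcefdbafbabaceee')
  23 → (5, 'fecdcefdbafbabaceee')

SA = [17, 19, 14, 16, 18, 13, 4, 2, 7, 20, 9, 12, 3, 1, 8, 23, 6, 22, 21, 10, 15, 11, 0, 5]
rank  pair      lcp
   1  s[17:],s[19:]  1  'a'
   2  s[19:],s[14:]  1  'a'
   3  s[14:],s[16:]  0  ''
   4  s[16:],s[18:]  2  'ba'
   5  s[18:],s[13:]  2  'ba'
   6  s[13:],s[4:]  1  'b'
   7  s[4:],s[2:]  0  ''
   8  s[2:],s[7:]  2  'cd'
   9  s[7:],s[20:]  1  'c'
  10  s[20:],s[9:]  2  'ce'
  11  s[9:],s[12:]  0  ''
  12  s[12:],s[3:]  2  'db'
  13  s[3:],s[1:]  1  'd'
  14  s[1:],s[8:]  2  'dc'
  15  s[8:],s[23:]  0  ''
  16  s[23:],s[6:]  1  'e'
  17  s[6:],s[22:]  1  'e'
  18  s[22:],s[21:]  2  'ee'
  19  s[21:],s[10:]  1  'e'
  20  s[10:],s[15:]  0  ''
  21  s[15:],s[11:]  1  'f'
  22  s[11:],s[0:]  2  'fd'
  23  s[0:],s[5:]  1  'f'

[0, 1, 1, 0, 2, 2, 1, 0, 2, 1, 2, 0, 2, 1, 2, 0, 1, 1, 2, 1, 0, 1, 2, 1]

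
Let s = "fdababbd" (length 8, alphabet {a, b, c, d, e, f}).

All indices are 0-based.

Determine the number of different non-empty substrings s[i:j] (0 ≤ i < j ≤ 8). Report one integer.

31

rank→(start, suffix):
  0 → (2, 'ababbd')
  1 → (4, 'abbd')
  2 → (3, 'babbd')
  3 → (5, 'bbd')
  4 → (6, 'bd')
  5 → (7, 'd')
  6 → (1, 'dababbd')
  7 → (0, 'fdababbd')

SA = [2, 4, 3, 5, 6, 7, 1, 0]
rank  pair      lcp
   1  s[2:],s[4:]  2  'ab'
   2  s[4:],s[3:]  0  ''
   3  s[3:],s[5:]  1  'b'
   4  s[5:],s[6:]  1  'b'
   5  s[6:],s[7:]  0  ''
   6  s[7:],s[1:]  1  'd'
   7  s[1:],s[0:]  0  ''

n(n+1)/2 = 8·9/2 = 36
Σ LCP = 0 + 2 + 0 + 1 + 1 + 0 + 1 + 0 = 5
distinct = 36 − 5 = 31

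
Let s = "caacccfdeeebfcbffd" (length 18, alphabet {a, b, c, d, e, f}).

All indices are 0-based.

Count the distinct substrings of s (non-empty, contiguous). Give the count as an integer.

rank | idx | suffix
   0 |   1 | aacccfdeeebfcbffd
   1 |   2 | acccfdeeebfcbffd
   2 |  11 | bfcbffd
   3 |  14 | bffd
   4 |   0 | caacccfdeeebfcbffd
   5 |  13 | cbffd
   6 |   3 | cccfdeeebfcbffd
   7 |   4 | ccfdeeebfcbffd
   8 |   5 | cfdeeebfcbffd
   9 |  17 | d
  10 |   7 | deeebfcbffd
  11 |  10 | ebfcbffd
  12 |   9 | eebfcbffd
  13 |   8 | eeebfcbffd
  14 |  12 | fcbffd
  15 |  16 | fd
  16 |   6 | fdeeebfcbffd
  17 |  15 | ffd

SA = [1, 2, 11, 14, 0, 13, 3, 4, 5, 17, 7, 10, 9, 8, 12, 16, 6, 15]
[i] adj suffixes → lcp
  [1] 1/2 → 1 ('a')
  [2] 2/11 → 0 ('')
  [3] 11/14 → 2 ('bf')
  [4] 14/0 → 0 ('')
  [5] 0/13 → 1 ('c')
  [6] 13/3 → 1 ('c')
  [7] 3/4 → 2 ('cc')
  [8] 4/5 → 1 ('c')
  [9] 5/17 → 0 ('')
  [10] 17/7 → 1 ('d')
  [11] 7/10 → 0 ('')
  [12] 10/9 → 1 ('e')
  [13] 9/8 → 2 ('ee')
  [14] 8/12 → 0 ('')
  [15] 12/16 → 1 ('f')
  [16] 16/6 → 2 ('fd')
  [17] 6/15 → 1 ('f')

n(n+1)/2 = 18·19/2 = 171
Σ LCP = 0 + 1 + 0 + 2 + 0 + 1 + 1 + 2 + 1 + 0 + 1 + 0 + 1 + 2 + 0 + 1 + 2 + 1 = 16
distinct = 171 − 16 = 155

155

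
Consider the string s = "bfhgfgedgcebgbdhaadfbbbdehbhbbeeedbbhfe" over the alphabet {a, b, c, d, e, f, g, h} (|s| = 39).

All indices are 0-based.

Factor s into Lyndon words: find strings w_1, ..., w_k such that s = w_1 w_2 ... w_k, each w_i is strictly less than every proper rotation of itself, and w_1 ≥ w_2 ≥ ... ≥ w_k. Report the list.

["bfhgfgedgcebg", "bdh", "aadfbbbdehbhbbeeedbbhfe"]

emit factor 1: 'bfhgfgedgcebg' (i=0, period=13)
emit factor 2: 'bdh' (i=13, period=3)
emit factor 3: 'aadfbbbdehbhbbeeedbbhfe' (i=16, period=23)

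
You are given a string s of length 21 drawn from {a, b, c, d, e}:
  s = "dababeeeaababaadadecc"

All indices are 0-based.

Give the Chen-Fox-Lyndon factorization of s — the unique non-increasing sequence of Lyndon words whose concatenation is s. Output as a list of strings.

emit factor 1: 'd' (i=0, period=1)
emit factor 2: 'ababeee' (i=1, period=7)
emit factor 3: 'aababaadadecc' (i=8, period=13)

["d", "ababeee", "aababaadadecc"]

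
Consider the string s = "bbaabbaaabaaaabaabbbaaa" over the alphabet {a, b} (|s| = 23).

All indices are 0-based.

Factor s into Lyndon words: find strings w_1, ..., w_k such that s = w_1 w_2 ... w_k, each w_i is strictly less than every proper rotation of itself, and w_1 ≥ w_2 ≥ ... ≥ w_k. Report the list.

emit factor 1: 'b' (i=0, period=1)
emit factor 2: 'b' (i=1, period=1)
emit factor 3: 'aabb' (i=2, period=4)
emit factor 4: 'aaab' (i=6, period=4)
emit factor 5: 'aaaabaabbb' (i=10, period=10)
emit factor 6: 'a' (i=20, period=1)
emit factor 7: 'a' (i=21, period=1)
emit factor 8: 'a' (i=22, period=1)

["b", "b", "aabb", "aaab", "aaaabaabbb", "a", "a", "a"]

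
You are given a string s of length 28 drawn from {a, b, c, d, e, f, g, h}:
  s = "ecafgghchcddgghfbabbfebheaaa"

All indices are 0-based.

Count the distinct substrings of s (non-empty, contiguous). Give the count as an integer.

sorted suffixes:
  #0 SA[0]=27  'a'
  #1 SA[1]=26  'aa'
  #2 SA[2]=25  'aaa'
  #3 SA[3]=17  'abbfebheaaa'
  #4 SA[4]=2  'afgghchcddgghfbabbfebheaaa'
  #5 SA[5]=16  'babbfebheaaa'
  #6 SA[6]=18  'bbfebheaaa'
  #7 SA[7]=19  'bfebheaaa'
  #8 SA[8]=22  'bheaaa'
  #9 SA[9]=1  'cafgghchcddgghfbabbfebheaaa'
  #10 SA[10]=9  'cddgghfbabbfebheaaa'
  #11 SA[11]=7  'chcddgghfbabbfebheaaa'
  #12 SA[12]=10  'ddgghfbabbfebheaaa'
  #13 SA[13]=11  'dgghfbabbfebheaaa'
  #14 SA[14]=24  'eaaa'
  #15 SA[15]=21  'ebheaaa'
  #16 SA[16]=0  'ecafgghchcddgghfbabbfebheaaa'
  #17 SA[17]=15  'fbabbfebheaaa'
  #18 SA[18]=20  'febheaaa'
  #19 SA[19]=3  'fgghchcddgghfbabbfebheaaa'
  #20 SA[20]=4  'gghchcddgghfbabbfebheaaa'
  #21 SA[21]=12  'gghfbabbfebheaaa'
  #22 SA[22]=5  'ghchcddgghfbabbfebheaaa'
  #23 SA[23]=13  'ghfbabbfebheaaa'
  #24 SA[24]=8  'hcddgghfbabbfebheaaa'
  #25 SA[25]=6  'hchcddgghfbabbfebheaaa'
  #26 SA[26]=23  'heaaa'
  #27 SA[27]=14  'hfbabbfebheaaa'

SA = [27, 26, 25, 17, 2, 16, 18, 19, 22, 1, 9, 7, 10, 11, 24, 21, 0, 15, 20, 3, 4, 12, 5, 13, 8, 6, 23, 14]
i: (SA[i-1],SA[i]) lcp shared
  1: (27,26) 1 'a'
  2: (26,25) 2 'aa'
  3: (25,17) 1 'a'
  4: (17,2) 1 'a'
  5: (2,16) 0 ''
  6: (16,18) 1 'b'
  7: (18,19) 1 'b'
  8: (19,22) 1 'b'
  9: (22,1) 0 ''
  10: (1,9) 1 'c'
  11: (9,7) 1 'c'
  12: (7,10) 0 ''
  13: (10,11) 1 'd'
  14: (11,24) 0 ''
  15: (24,21) 1 'e'
  16: (21,0) 1 'e'
  17: (0,15) 0 ''
  18: (15,20) 1 'f'
  19: (20,3) 1 'f'
  20: (3,4) 0 ''
  21: (4,12) 3 'ggh'
  22: (12,5) 1 'g'
  23: (5,13) 2 'gh'
  24: (13,8) 0 ''
  25: (8,6) 2 'hc'
  26: (6,23) 1 'h'
  27: (23,14) 1 'h'

n(n+1)/2 = 28·29/2 = 406
Σ LCP = 0 + 1 + 2 + 1 + 1 + 0 + 1 + 1 + 1 + 0 + 1 + 1 + 0 + 1 + 0 + 1 + 1 + 0 + 1 + 1 + 0 + 3 + 1 + 2 + 0 + 2 + 1 + 1 = 25
distinct = 406 − 25 = 381

381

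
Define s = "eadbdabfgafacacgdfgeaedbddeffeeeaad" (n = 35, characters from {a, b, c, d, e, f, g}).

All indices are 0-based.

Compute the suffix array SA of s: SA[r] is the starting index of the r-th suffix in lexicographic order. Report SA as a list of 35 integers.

rank | idx | suffix
   0 |  32 | aad
   1 |   5 | abfgafacacgdfgeaedbddeffeeeaad
   2 |  11 | acacgdfgeaedbddeffeeeaad
   3 |  13 | acgdfgeaedbddeffeeeaad
   4 |  33 | ad
   5 |   1 | adbdabfgafacacgdfgeaedbddeffeeeaad
   6 |  20 | aedbddeffeeeaad
   7 |   9 | afacacgdfgeaedbddeffeeeaad
   8 |   3 | bdabfgafacacgdfgeaedbddeffeeeaad
   9 |  23 | bddeffeeeaad
  10 |   6 | bfgafacacgdfgeaedbddeffeeeaad
  11 |  12 | cacgdfgeaedbddeffeeeaad
  12 |  14 | cgdfgeaedbddeffeeeaad
  13 |  34 | d
  14 |   4 | dabfgafacacgdfgeaedbddeffeeeaad
  15 |   2 | dbdabfgafacacgdfgeaedbddeffeeeaad
  16 |  22 | dbddeffeeeaad
  17 |  24 | ddeffeeeaad
  18 |  25 | deffeeeaad
  19 |  16 | dfgeaedbddeffeeeaad
  20 |  31 | eaad
  21 |   0 | eadbdabfgafacacgdfgeaedbddeffeeeaad
  22 |  19 | eaedbddeffeeeaad
  23 |  21 | edbddeffeeeaad
  24 |  30 | eeaad
  25 |  29 | eeeaad
  26 |  26 | effeeeaad
  27 |  10 | facacgdfgeaedbddeffeeeaad
  28 |  28 | feeeaad
  29 |  27 | ffeeeaad
  30 |   7 | fgafacacgdfgeaedbddeffeeeaad
  31 |  17 | fgeaedbddeffeeeaad
  32 |   8 | gafacacgdfgeaedbddeffeeeaad
  33 |  15 | gdfgeaedbddeffeeeaad
  34 |  18 | geaedbddeffeeeaad

[32, 5, 11, 13, 33, 1, 20, 9, 3, 23, 6, 12, 14, 34, 4, 2, 22, 24, 25, 16, 31, 0, 19, 21, 30, 29, 26, 10, 28, 27, 7, 17, 8, 15, 18]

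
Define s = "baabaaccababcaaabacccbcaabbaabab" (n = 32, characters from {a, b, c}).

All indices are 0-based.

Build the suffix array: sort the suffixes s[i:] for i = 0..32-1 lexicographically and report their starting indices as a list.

rank→(start, suffix):
  0 → (13, 'aaabacccbcaabbaabab')
  1 → (1, 'aabaaccababcaaabacccbcaabbaabab')
  2 → (27, 'aabab')
  3 → (14, 'aabacccbcaabbaabab')
  4 → (23, 'aabbaabab')
  5 → (4, 'aaccababcaaabacccbcaabbaabab')
  6 → (30, 'ab')
  7 → (2, 'abaaccababcaaabacccbcaabbaabab')
  8 → (28, 'abab')
  9 → (8, 'ababcaaabacccbcaabbaabab')
  10 → (15, 'abacccbcaabbaabab')
  11 → (24, 'abbaabab')
  12 → (10, 'abcaaabacccbcaabbaabab')
  13 → (5, 'accababcaaabacccbcaabbaabab')
  14 → (17, 'acccbcaabbaabab')
  15 → (31, 'b')
  16 → (0, 'baabaaccababcaaabacccbcaabbaabab')
  17 → (26, 'baabab')
  18 → (3, 'baaccababcaaabacccbcaabbaabab')
  19 → (29, 'bab')
  20 → (9, 'babcaaabacccbcaabbaabab')
  21 → (16, 'bacccbcaabbaabab')
  22 → (25, 'bbaabab')
  23 → (11, 'bcaaabacccbcaabbaabab')
  24 → (21, 'bcaabbaabab')
  25 → (12, 'caaabacccbcaabbaabab')
  26 → (22, 'caabbaabab')
  27 → (7, 'cababcaaabacccbcaabbaabab')
  28 → (20, 'cbcaabbaabab')
  29 → (6, 'ccababcaaabacccbcaabbaabab')
  30 → (19, 'ccbcaabbaabab')
  31 → (18, 'cccbcaabbaabab')

[13, 1, 27, 14, 23, 4, 30, 2, 28, 8, 15, 24, 10, 5, 17, 31, 0, 26, 3, 29, 9, 16, 25, 11, 21, 12, 22, 7, 20, 6, 19, 18]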